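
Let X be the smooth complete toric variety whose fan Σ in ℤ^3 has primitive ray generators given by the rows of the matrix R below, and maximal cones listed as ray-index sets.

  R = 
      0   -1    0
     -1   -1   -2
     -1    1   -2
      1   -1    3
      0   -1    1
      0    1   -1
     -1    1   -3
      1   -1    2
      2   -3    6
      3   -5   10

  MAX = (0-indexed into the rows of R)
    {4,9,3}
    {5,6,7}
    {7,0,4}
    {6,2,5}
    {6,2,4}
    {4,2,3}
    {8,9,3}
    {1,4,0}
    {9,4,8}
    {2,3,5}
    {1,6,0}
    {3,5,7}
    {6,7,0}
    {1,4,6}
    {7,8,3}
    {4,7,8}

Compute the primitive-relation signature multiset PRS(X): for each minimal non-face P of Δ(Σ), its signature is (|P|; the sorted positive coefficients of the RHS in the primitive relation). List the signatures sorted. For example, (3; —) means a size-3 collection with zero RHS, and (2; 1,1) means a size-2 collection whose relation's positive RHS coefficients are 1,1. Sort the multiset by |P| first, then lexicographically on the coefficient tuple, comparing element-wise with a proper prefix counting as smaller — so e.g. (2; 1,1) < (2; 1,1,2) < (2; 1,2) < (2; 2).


25 collections generate NE(X_Σ); each relation:

  • {2,7}:  v_{2} + v_{7} = 0 — sig = (2; —)
  • {3,6}:  v_{3} + v_{6} = 0 — sig = (2; —)
  • {4,5}:  v_{4} + v_{5} = 0 — sig = (2; —)
  • {0,2}:  v_{0} + v_{2} = v_{4} + v_{6} — sig = (2; 1,1)
  • {0,3}:  v_{0} + v_{3} = v_{4} + v_{7} — sig = (2; 1,1)
  • {0,5}:  v_{0} + v_{5} = v_{6} + v_{7} — sig = (2; 1,1)
  • {1,3}:  v_{1} + v_{3} = v_{0} + v_{4} — sig = (2; 1,1)
  • {1,5}:  v_{1} + v_{5} = v_{0} + v_{6} — sig = (2; 1,1)
  • {2,8}:  v_{2} + v_{8} = v_{3} + v_{4} — sig = (2; 1,1)
  • {5,8}:  v_{5} + v_{8} = v_{3} + v_{7} — sig = (2; 1,1)
  • {5,9}:  v_{5} + v_{9} = v_{3} + v_{8} — sig = (2; 1,1)
  • {6,8}:  v_{6} + v_{8} = v_{4} + v_{7} — sig = (2; 1,1)
  • {6,9}:  v_{6} + v_{9} = v_{4} + v_{8} — sig = (2; 1,1)
  • {0,9}:  v_{0} + v_{9} = 2·v_{4} + v_{7} + v_{8} — sig = (2; 1,1,2)
  • {1,8}:  v_{1} + v_{8} = v_{0} + 2·v_{4} + v_{7} — sig = (2; 1,1,2)
  • {1,7}:  v_{1} + v_{7} = 2·v_{0} — sig = (2; 2)
  • {7,9}:  v_{7} + v_{9} = 2·v_{8} — sig = (2; 2)
  • {0,8}:  v_{0} + v_{8} = 2·v_{4} + 2·v_{7} — sig = (2; 2,2)
  • {1,2}:  v_{1} + v_{2} = 2·v_{4} + 2·v_{6} — sig = (2; 2,2)
  • {2,9}:  v_{2} + v_{9} = 2·v_{3} + 2·v_{4} — sig = (2; 2,2)
  • {1,9}:  v_{1} + v_{9} = 4·v_{4} + 2·v_{7} — sig = (2; 2,4)
  • {0,4,6}:  v_{0} + v_{4} + v_{6} = v_{1} — sig = (3; 1)
  • {3,4,7}:  v_{3} + v_{4} + v_{7} = v_{8} — sig = (3; 1)
  • {3,4,8}:  v_{3} + v_{4} + v_{8} = v_{9} — sig = (3; 1)
  • {4,6,7}:  v_{4} + v_{6} + v_{7} = v_{0} — sig = (3; 1)

Sorted signature multiset PRS(X):
    (2; —)
    (2; —)
    (2; —)
    (2; 1,1)
    (2; 1,1)
    (2; 1,1)
    (2; 1,1)
    (2; 1,1)
    (2; 1,1)
    (2; 1,1)
    (2; 1,1)
    (2; 1,1)
    (2; 1,1)
    (2; 1,1,2)
    (2; 1,1,2)
    (2; 2)
    (2; 2)
    (2; 2,2)
    (2; 2,2)
    (2; 2,2)
    (2; 2,4)
    (3; 1)
    (3; 1)
    (3; 1)
    (3; 1)


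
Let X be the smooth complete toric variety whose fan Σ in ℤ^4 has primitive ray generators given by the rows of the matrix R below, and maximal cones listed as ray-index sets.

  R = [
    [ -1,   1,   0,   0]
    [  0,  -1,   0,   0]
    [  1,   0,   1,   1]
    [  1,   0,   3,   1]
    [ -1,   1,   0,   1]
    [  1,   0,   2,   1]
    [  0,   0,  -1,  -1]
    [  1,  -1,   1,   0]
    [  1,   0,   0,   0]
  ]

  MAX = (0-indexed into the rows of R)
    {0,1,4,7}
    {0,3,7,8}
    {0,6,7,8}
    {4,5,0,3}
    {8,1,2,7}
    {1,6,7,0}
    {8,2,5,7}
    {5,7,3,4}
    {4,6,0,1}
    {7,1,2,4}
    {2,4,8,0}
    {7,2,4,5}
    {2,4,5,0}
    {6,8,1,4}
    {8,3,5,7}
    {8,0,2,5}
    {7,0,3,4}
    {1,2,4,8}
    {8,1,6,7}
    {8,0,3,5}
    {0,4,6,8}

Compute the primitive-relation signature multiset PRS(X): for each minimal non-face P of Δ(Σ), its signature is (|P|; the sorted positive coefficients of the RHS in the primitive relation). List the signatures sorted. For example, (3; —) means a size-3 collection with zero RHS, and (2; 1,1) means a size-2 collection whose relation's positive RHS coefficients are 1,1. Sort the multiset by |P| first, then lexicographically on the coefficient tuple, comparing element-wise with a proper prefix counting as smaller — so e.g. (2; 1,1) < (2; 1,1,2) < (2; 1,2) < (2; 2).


The 14 primitive collections of Σ (r=9, n=4):

  {2,6}:  v_{2} + v_{6} = v_{8} — sig = (2; 1)
  {5,6}:  v_{5} + v_{6} = v_{0} + v_{7} + v_{8} — sig = (2; 1,1,1)
  {1,3}:  v_{1} + v_{3} = v_{0} + v_{4} + 3·v_{7} — sig = (2; 1,1,3)
  {1,5}:  v_{1} + v_{5} = v_{4} + 2·v_{7} — sig = (2; 1,2)
  {3,6}:  v_{3} + v_{6} = 2·v_{0} + 2·v_{7} + v_{8} — sig = (2; 1,2,2)
  {2,3}:  v_{2} + v_{3} = 2·v_{5} — sig = (2; 2)
  {0,1,8}:  v_{0} + v_{1} + v_{8} = 0 — sig = (3; —)
  {4,6,7}:  v_{4} + v_{6} + v_{7} = 0 — sig = (3; —)
  {0,2,7}:  v_{0} + v_{2} + v_{7} = v_{5} — sig = (3; 1)
  {0,5,7}:  v_{0} + v_{5} + v_{7} = v_{3} — sig = (3; 1)
  {4,7,8}:  v_{4} + v_{7} + v_{8} = v_{2} — sig = (3; 1)
  {0,1,2}:  v_{0} + v_{1} + v_{2} = v_{4} + v_{7} — sig = (3; 1,1)
  {3,4,8}:  v_{3} + v_{4} + v_{8} = v_{0} + v_{2} + v_{5} — sig = (3; 1,1,1)
  {4,5,8}:  v_{4} + v_{5} + v_{8} = v_{0} + 2·v_{2} — sig = (3; 1,2)

Hence PRS(X_Σ) =
{ (2; 1),  (2; 1,1,1),  (2; 1,1,3),  (2; 1,2),  (2; 1,2,2),  (2; 2),  (3; —) ×2,  (3; 1) ×3,  (3; 1,1),  (3; 1,1,1),  (3; 1,2) }


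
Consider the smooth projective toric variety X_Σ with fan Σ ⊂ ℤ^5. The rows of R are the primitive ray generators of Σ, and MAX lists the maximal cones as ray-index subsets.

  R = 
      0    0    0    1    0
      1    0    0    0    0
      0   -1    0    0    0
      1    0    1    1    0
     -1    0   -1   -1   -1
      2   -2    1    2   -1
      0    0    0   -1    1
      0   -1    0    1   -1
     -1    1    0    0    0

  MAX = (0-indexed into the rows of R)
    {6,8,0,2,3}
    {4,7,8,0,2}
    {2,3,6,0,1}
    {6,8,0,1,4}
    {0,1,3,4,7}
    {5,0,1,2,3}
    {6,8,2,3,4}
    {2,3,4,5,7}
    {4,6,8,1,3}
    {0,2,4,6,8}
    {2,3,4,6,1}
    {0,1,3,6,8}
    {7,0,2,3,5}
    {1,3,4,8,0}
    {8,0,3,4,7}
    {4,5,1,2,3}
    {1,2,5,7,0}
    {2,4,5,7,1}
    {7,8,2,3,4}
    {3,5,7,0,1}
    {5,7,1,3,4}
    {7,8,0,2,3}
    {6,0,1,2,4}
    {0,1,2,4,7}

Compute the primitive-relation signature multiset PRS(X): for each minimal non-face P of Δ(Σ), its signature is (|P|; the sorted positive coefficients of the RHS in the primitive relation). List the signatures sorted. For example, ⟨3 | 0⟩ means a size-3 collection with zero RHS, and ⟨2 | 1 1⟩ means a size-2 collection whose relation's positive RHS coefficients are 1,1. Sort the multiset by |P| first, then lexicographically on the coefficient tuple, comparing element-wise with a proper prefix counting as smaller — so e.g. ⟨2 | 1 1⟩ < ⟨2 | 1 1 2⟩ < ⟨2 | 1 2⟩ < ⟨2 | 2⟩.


The 9 primitive collections of Σ (r=9, n=5):

  P = {6,7}:  v_{6} + v_{7} = v_{2}  →  sig = ⟨2 | 1⟩
  P = {5,8}:  v_{5} + v_{8} = v_{3} + v_{7}  →  sig = ⟨2 | 1 1⟩
  P = {5,6}:  v_{5} + v_{6} = v_{1} + 2·v_{2} + v_{3}  →  sig = ⟨2 | 1 1 2⟩
  P = {1,2,8}:  v_{1} + v_{2} + v_{8} = 0  →  sig = ⟨3 | 0⟩
  P = {1,7,8}:  v_{1} + v_{7} + v_{8} = v_{0} + v_{3} + v_{4}  →  sig = ⟨3 | 1 1 1⟩
  P = {0,4,5}:  v_{0} + v_{4} + v_{5} = v_{1} + 2·v_{7}  →  sig = ⟨3 | 1 2⟩
  P = {0,3,4,6}:  v_{0} + v_{3} + v_{4} + v_{6} = 0  →  sig = ⟨4 | 0⟩
  P = {0,2,3,4}:  v_{0} + v_{2} + v_{3} + v_{4} = v_{7}  →  sig = ⟨4 | 1⟩
  P = {1,2,3,7}:  v_{1} + v_{2} + v_{3} + v_{7} = v_{5}  →  sig = ⟨4 | 1⟩

Sorted signature multiset PRS(X):
{ ⟨2 | 1⟩,  ⟨2 | 1 1⟩,  ⟨2 | 1 1 2⟩,  ⟨3 | 0⟩,  ⟨3 | 1 1 1⟩,  ⟨3 | 1 2⟩,  ⟨4 | 0⟩,  ⟨4 | 1⟩ ×2 }


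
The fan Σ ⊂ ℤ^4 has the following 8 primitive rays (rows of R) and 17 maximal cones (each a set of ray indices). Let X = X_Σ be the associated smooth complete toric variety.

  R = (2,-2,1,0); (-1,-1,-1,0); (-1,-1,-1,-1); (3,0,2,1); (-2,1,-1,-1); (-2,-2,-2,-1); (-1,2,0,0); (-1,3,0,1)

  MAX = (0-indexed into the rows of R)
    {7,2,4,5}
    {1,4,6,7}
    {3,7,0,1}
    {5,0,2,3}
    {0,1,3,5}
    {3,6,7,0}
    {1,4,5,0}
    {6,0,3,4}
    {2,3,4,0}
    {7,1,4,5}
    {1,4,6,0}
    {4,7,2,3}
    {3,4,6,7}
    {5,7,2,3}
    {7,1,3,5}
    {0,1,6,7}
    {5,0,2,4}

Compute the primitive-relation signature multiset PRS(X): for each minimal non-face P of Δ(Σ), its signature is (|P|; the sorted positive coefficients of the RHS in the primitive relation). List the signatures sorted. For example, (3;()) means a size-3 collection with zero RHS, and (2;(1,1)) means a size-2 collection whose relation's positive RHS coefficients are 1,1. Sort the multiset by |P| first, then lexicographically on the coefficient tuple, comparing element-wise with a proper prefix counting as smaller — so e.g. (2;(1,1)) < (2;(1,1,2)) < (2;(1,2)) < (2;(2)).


9 collections generate NE(X_Σ); each relation:

  P = {1,2}:  v_{1} + v_{2} = v_{5}  so sig = (2;(1))
  P = {2,6}:  v_{2} + v_{6} = v_{4}  so sig = (2;(1))
  P = {5,6}:  v_{5} + v_{6} = v_{1} + v_{4}  so sig = (2;(1,1))
  P = {0,2,7}:  v_{0} + v_{2} + v_{7} = 0  so sig = (3;())
  P = {1,3,4}:  v_{1} + v_{3} + v_{4} = 0  so sig = (3;())
  P = {0,4,7}:  v_{0} + v_{4} + v_{7} = v_{6}  so sig = (3;(1))
  P = {0,5,7}:  v_{0} + v_{5} + v_{7} = v_{1}  so sig = (3;(1))
  P = {3,4,5}:  v_{3} + v_{4} + v_{5} = v_{2}  so sig = (3;(1))
  P = {1,3,6}:  v_{1} + v_{3} + v_{6} = v_{0} + v_{7}  so sig = (3;(1,1))

so the primitive-relation signature multiset is
    |P|=2: 3 collections, coeffs (1), (1), (1,1)
    |P|=3: 6 collections, coeffs (), (), (1), (1), (1), (1,1)


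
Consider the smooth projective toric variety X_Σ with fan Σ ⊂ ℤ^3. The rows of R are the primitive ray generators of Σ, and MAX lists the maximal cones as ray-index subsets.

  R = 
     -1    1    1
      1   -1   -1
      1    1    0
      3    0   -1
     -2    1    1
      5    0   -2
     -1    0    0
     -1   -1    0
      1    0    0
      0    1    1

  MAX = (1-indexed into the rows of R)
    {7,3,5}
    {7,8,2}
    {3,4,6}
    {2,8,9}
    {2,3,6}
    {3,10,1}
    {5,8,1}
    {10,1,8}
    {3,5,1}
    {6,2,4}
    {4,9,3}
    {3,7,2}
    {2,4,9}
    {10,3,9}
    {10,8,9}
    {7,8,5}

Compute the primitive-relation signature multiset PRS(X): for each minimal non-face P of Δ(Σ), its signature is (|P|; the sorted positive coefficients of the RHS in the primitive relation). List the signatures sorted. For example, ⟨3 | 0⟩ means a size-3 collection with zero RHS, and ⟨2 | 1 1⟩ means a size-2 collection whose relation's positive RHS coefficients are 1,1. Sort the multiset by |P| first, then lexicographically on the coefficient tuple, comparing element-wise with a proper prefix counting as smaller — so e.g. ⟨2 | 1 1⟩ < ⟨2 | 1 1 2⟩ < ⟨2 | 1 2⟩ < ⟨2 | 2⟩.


|primitive collections| = 23. Relations:

  • {1,2}:  v_{1} + v_{2} = 0  →  sig = ⟨2 | 0⟩
  • {3,8}:  v_{3} + v_{8} = 0  →  sig = ⟨2 | 0⟩
  • {7,9}:  v_{7} + v_{9} = 0  →  sig = ⟨2 | 0⟩
  • {1,7}:  v_{1} + v_{7} = v_{5}  →  sig = ⟨2 | 1⟩
  • {1,9}:  v_{1} + v_{9} = v_{10}  →  sig = ⟨2 | 1⟩
  • {2,5}:  v_{2} + v_{5} = v_{7}  →  sig = ⟨2 | 1⟩
  • {2,10}:  v_{2} + v_{10} = v_{9}  →  sig = ⟨2 | 1⟩
  • {4,5}:  v_{4} + v_{5} = v_{3}  →  sig = ⟨2 | 1⟩
  • {5,9}:  v_{5} + v_{9} = v_{1}  →  sig = ⟨2 | 1⟩
  • {7,10}:  v_{7} + v_{10} = v_{1}  →  sig = ⟨2 | 1⟩
  • {1,4}:  v_{1} + v_{4} = v_{3} + v_{9}  →  sig = ⟨2 | 1 1⟩
  • {1,6}:  v_{1} + v_{6} = v_{3} + v_{4}  →  sig = ⟨2 | 1 1⟩
  • {4,7}:  v_{4} + v_{7} = v_{2} + v_{3}  →  sig = ⟨2 | 1 1⟩
  • {4,8}:  v_{4} + v_{8} = v_{2} + v_{9}  →  sig = ⟨2 | 1 1⟩
  • {6,8}:  v_{6} + v_{8} = v_{2} + v_{4}  →  sig = ⟨2 | 1 1⟩
  • {6,10}:  v_{6} + v_{10} = v_{3} + v_{4} + v_{9}  →  sig = ⟨2 | 1 1 1⟩
  • {4,10}:  v_{4} + v_{10} = v_{3} + 2·v_{9}  →  sig = ⟨2 | 1 2⟩
  • {5,6}:  v_{5} + v_{6} = v_{2} + 2·v_{3}  →  sig = ⟨2 | 1 2⟩
  • {5,10}:  v_{5} + v_{10} = 2·v_{1}  →  sig = ⟨2 | 2⟩
  • {6,9}:  v_{6} + v_{9} = 2·v_{4}  →  sig = ⟨2 | 2⟩
  • {6,7}:  v_{6} + v_{7} = 2·v_{2} + 2·v_{3}  →  sig = ⟨2 | 2 2⟩
  • {2,3,4}:  v_{2} + v_{3} + v_{4} = v_{6}  →  sig = ⟨3 | 1⟩
  • {2,3,9}:  v_{2} + v_{3} + v_{9} = v_{4}  →  sig = ⟨3 | 1⟩

Signatures (|P|; sorted positive RHS coefficients), sorted:
{ ⟨2 | 0⟩ ×3,  ⟨2 | 1⟩ ×7,  ⟨2 | 1 1⟩ ×5,  ⟨2 | 1 1 1⟩,  ⟨2 | 1 2⟩ ×2,  ⟨2 | 2⟩ ×2,  ⟨2 | 2 2⟩,  ⟨3 | 1⟩ ×2 }


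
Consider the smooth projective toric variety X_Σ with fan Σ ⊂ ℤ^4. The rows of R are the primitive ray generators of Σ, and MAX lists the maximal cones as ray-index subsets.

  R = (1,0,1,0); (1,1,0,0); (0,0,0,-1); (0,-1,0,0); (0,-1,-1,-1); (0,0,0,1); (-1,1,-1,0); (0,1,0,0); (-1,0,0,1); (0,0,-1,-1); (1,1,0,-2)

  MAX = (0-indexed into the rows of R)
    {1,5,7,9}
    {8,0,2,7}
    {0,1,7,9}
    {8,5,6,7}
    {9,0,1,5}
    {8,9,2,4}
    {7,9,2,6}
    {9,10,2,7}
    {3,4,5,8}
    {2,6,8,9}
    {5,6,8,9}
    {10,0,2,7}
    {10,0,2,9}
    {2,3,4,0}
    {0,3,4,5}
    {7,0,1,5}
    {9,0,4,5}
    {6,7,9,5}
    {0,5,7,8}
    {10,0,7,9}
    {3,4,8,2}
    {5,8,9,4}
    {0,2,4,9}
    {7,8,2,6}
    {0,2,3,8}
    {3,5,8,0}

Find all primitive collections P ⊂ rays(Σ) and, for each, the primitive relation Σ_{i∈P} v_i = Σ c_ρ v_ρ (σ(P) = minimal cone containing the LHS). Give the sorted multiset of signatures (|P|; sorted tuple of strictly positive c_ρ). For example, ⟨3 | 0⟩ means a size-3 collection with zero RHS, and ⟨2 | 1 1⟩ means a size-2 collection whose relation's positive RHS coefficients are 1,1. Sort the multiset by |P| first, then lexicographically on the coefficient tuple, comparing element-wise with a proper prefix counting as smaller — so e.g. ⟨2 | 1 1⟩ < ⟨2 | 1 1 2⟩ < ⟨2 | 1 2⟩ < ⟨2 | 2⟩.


|primitive collections| = 23. Relations:

  P = {2,5}:  v_{2} + v_{5} = 0 ; sig = ⟨2 | 0⟩
  P = {3,7}:  v_{3} + v_{7} = 0 ; sig = ⟨2 | 0⟩
  P = {0,6}:  v_{0} + v_{6} = v_{7} ; sig = ⟨2 | 1⟩
  P = {3,9}:  v_{3} + v_{9} = v_{4} ; sig = ⟨2 | 1⟩
  P = {4,7}:  v_{4} + v_{7} = v_{9} ; sig = ⟨2 | 1⟩
  P = {1,8}:  v_{1} + v_{8} = v_{5} + v_{7} ; sig = ⟨2 | 1 1⟩
  P = {3,6}:  v_{3} + v_{6} = v_{8} + v_{9} ; sig = ⟨2 | 1 1⟩
  P = {8,10}:  v_{8} + v_{10} = v_{2} + v_{7} ; sig = ⟨2 | 1 1⟩
  P = {1,2}:  v_{1} + v_{2} = v_{0} + v_{7} + v_{9} ; sig = ⟨2 | 1 1 1⟩
  P = {1,3}:  v_{1} + v_{3} = v_{0} + v_{5} + v_{9} ; sig = ⟨2 | 1 1 1⟩
  P = {3,10}:  v_{3} + v_{10} = v_{0} + v_{2} + v_{9} ; sig = ⟨2 | 1 1 1⟩
  P = {5,10}:  v_{5} + v_{10} = v_{0} + v_{7} + v_{9} ; sig = ⟨2 | 1 1 1⟩
  P = {1,4}:  v_{1} + v_{4} = v_{0} + v_{5} + 2·v_{9} ; sig = ⟨2 | 1 1 2⟩
  P = {1,6}:  v_{1} + v_{6} = v_{5} + 2·v_{7} + v_{9} ; sig = ⟨2 | 1 1 2⟩
  P = {4,10}:  v_{4} + v_{10} = v_{0} + v_{2} + 2·v_{9} ; sig = ⟨2 | 1 1 2⟩
  P = {6,10}:  v_{6} + v_{10} = v_{2} + 2·v_{7} + v_{9} ; sig = ⟨2 | 1 1 2⟩
  P = {4,6}:  v_{4} + v_{6} = v_{8} + 2·v_{9} ; sig = ⟨2 | 1 2⟩
  P = {1,10}:  v_{1} + v_{10} = 2·v_{0} + 2·v_{7} + 2·v_{9} ; sig = ⟨2 | 2 2 2⟩
  P = {0,8,9}:  v_{0} + v_{8} + v_{9} = 0 ; sig = ⟨3 | 0⟩
  P = {0,4,8}:  v_{0} + v_{4} + v_{8} = v_{3} ; sig = ⟨3 | 1⟩
  P = {7,8,9}:  v_{7} + v_{8} + v_{9} = v_{6} ; sig = ⟨3 | 1⟩
  P = {0,2,7,9}:  v_{0} + v_{2} + v_{7} + v_{9} = v_{10} ; sig = ⟨4 | 1⟩
  P = {0,5,7,9}:  v_{0} + v_{5} + v_{7} + v_{9} = v_{1} ; sig = ⟨4 | 1⟩

Signatures (|P|; sorted positive RHS coefficients), sorted:
{ ⟨2 | 0⟩ ×2,  ⟨2 | 1⟩ ×3,  ⟨2 | 1 1⟩ ×3,  ⟨2 | 1 1 1⟩ ×4,  ⟨2 | 1 1 2⟩ ×4,  ⟨2 | 1 2⟩,  ⟨2 | 2 2 2⟩,  ⟨3 | 0⟩,  ⟨3 | 1⟩ ×2,  ⟨4 | 1⟩ ×2 }


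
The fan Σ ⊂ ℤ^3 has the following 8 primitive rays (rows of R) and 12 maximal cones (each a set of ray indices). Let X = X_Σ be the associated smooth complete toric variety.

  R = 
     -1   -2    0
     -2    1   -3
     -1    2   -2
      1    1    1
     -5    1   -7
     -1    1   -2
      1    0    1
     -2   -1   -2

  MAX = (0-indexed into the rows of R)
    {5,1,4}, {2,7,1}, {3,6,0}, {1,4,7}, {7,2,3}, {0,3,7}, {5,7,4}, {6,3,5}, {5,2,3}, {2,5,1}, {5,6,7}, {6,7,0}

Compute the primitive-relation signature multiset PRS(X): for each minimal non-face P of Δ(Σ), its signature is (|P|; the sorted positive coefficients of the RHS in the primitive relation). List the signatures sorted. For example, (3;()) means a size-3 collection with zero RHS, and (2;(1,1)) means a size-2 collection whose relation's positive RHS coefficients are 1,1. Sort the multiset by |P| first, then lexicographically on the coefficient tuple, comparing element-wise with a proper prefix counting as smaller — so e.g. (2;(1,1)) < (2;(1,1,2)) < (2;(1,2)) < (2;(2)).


Minimal non-faces — 14 found among 8 rays, 12 max cones:

  P = {0,5}:  v_{0} + v_{5} = v_{7}  →  sig = (2;(1))
  P = {1,3}:  v_{1} + v_{3} = v_{2}  →  sig = (2;(1))
  P = {1,6}:  v_{1} + v_{6} = v_{5}  →  sig = (2;(1))
  P = {2,6}:  v_{2} + v_{6} = v_{3} + v_{5}  →  sig = (2;(1,1))
  P = {0,1}:  v_{0} + v_{1} = v_{3} + 2·v_{7}  →  sig = (2;(1,2))
  P = {0,4}:  v_{0} + v_{4} = v_{1} + 2·v_{7}  →  sig = (2;(1,2))
  P = {4,6}:  v_{4} + v_{6} = 2·v_{5} + v_{7}  →  sig = (2;(1,2))
  P = {3,4}:  v_{3} + v_{4} = 2·v_{1}  →  sig = (2;(2))
  P = {0,2}:  v_{0} + v_{2} = 2·v_{3} + 2·v_{7}  →  sig = (2;(2,2))
  P = {2,4}:  v_{2} + v_{4} = 3·v_{1}  →  sig = (2;(3))
  P = {3,6,7}:  v_{3} + v_{6} + v_{7} = 0  →  sig = (3;())
  P = {1,5,7}:  v_{1} + v_{5} + v_{7} = v_{4}  →  sig = (3;(1))
  P = {3,5,7}:  v_{3} + v_{5} + v_{7} = v_{1}  →  sig = (3;(1))
  P = {2,5,7}:  v_{2} + v_{5} + v_{7} = 2·v_{1}  →  sig = (3;(2))

Signatures (|P|; sorted positive RHS coefficients), sorted:
    (2;(1))
    (2;(1))
    (2;(1))
    (2;(1,1))
    (2;(1,2))
    (2;(1,2))
    (2;(1,2))
    (2;(2))
    (2;(2,2))
    (2;(3))
    (3;())
    (3;(1))
    (3;(1))
    (3;(2))


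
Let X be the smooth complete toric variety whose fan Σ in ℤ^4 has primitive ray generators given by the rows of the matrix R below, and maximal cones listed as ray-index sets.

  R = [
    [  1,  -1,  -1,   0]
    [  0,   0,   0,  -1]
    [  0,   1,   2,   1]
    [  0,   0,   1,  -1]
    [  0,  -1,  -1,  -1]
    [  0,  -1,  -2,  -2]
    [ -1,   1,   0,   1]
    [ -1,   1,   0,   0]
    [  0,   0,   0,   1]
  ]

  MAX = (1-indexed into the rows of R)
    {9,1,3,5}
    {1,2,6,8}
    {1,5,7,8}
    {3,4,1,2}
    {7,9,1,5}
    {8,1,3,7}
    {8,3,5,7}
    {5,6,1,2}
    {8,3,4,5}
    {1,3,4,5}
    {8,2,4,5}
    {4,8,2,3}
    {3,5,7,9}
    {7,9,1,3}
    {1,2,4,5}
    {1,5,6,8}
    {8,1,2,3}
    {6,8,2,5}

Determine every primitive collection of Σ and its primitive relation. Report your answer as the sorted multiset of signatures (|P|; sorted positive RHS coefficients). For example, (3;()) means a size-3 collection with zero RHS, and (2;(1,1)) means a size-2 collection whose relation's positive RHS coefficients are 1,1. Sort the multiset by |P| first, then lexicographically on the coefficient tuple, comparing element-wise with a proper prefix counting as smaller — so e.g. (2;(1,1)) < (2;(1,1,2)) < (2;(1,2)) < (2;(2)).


The 14 primitive collections of Σ (r=9, n=4):

  • {2,9}:  v_{2} + v_{9} = 0 ; sig = (2;())
  • {2,7}:  v_{2} + v_{7} = v_{8} ; sig = (2;(1))
  • {3,6}:  v_{3} + v_{6} = v_{2} ; sig = (2;(1))
  • {8,9}:  v_{8} + v_{9} = v_{7} ; sig = (2;(1))
  • {4,9}:  v_{4} + v_{9} = v_{3} + v_{5} ; sig = (2;(1,1))
  • {4,7}:  v_{4} + v_{7} = v_{3} + v_{5} + v_{8} ; sig = (2;(1,1,1))
  • {6,9}:  v_{6} + v_{9} = v_{1} + v_{5} + v_{8} ; sig = (2;(1,1,1))
  • {6,7}:  v_{6} + v_{7} = v_{1} + v_{5} + 2·v_{8} ; sig = (2;(1,1,2))
  • {4,6}:  v_{4} + v_{6} = 2·v_{2} + v_{5} ; sig = (2;(1,2))
  • {1,4,8}:  v_{1} + v_{4} + v_{8} = v_{2} ; sig = (3;(1))
  • {2,3,5}:  v_{2} + v_{3} + v_{5} = v_{4} ; sig = (3;(1))
  • {1,3,5,8}:  v_{1} + v_{3} + v_{5} + v_{8} = 0 ; sig = (4;())
  • {1,2,5,8}:  v_{1} + v_{2} + v_{5} + v_{8} = v_{6} ; sig = (4;(1))
  • {1,3,5,7}:  v_{1} + v_{3} + v_{5} + v_{7} = v_{9} ; sig = (4;(1))

Signatures (|P|; sorted positive RHS coefficients), sorted:
{ (2;()),  (2;(1)) ×3,  (2;(1,1)),  (2;(1,1,1)) ×2,  (2;(1,1,2)),  (2;(1,2)),  (3;(1)) ×2,  (4;()),  (4;(1)) ×2 }


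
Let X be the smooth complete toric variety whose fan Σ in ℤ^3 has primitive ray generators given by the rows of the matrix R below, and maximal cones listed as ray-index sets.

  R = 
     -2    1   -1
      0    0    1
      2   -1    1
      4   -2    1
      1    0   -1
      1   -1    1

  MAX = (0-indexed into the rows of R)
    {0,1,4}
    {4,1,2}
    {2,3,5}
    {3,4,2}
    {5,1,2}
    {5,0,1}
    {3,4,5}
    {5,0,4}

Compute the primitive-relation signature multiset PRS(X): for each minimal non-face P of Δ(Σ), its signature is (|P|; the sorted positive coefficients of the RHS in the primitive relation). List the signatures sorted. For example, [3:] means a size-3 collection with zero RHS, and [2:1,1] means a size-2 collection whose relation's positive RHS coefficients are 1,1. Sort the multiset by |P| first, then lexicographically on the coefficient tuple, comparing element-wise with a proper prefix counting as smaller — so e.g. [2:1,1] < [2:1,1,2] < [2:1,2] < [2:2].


Minimal non-faces — 5 found among 6 rays, 8 max cones:

  P={0,2}:  v_{0} + v_{2} = 0  →  sig = [2:]
  P={0,3}:  v_{0} + v_{3} = v_{4} + v_{5}  →  sig = [2:1,1]
  P={1,3}:  v_{1} + v_{3} = 2·v_{2}  →  sig = [2:2]
  P={1,4,5}:  v_{1} + v_{4} + v_{5} = v_{2}  →  sig = [3:1]
  P={2,4,5}:  v_{2} + v_{4} + v_{5} = v_{3}  →  sig = [3:1]

Hence PRS(X_Σ) =
    [2:]
    [2:1,1]
    [2:2]
    [3:1]
    [3:1]


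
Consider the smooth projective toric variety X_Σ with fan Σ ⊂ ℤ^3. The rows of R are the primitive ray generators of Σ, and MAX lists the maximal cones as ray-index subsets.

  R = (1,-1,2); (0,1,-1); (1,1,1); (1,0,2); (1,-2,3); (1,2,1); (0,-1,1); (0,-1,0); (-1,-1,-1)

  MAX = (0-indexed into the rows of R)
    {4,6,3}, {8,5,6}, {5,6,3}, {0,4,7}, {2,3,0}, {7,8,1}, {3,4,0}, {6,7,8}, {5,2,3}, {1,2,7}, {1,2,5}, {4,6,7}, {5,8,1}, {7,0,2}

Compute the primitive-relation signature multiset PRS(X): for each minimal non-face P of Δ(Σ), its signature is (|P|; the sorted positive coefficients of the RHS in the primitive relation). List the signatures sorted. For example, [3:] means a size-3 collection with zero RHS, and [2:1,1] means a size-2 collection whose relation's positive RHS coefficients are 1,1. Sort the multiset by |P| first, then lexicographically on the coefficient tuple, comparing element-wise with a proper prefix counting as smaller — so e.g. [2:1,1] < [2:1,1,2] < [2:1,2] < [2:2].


15 minimal non-faces of Δ(Σ) (on 9 rays):

  P={1,6}:  v_{1} + v_{6} = 0  →  sig = [2:]
  P={2,8}:  v_{2} + v_{8} = 0  →  sig = [2:]
  P={0,6}:  v_{0} + v_{6} = v_{4}  →  sig = [2:1]
  P={1,3}:  v_{1} + v_{3} = v_{2}  →  sig = [2:1]
  P={1,4}:  v_{1} + v_{4} = v_{0}  →  sig = [2:1]
  P={2,6}:  v_{2} + v_{6} = v_{3}  →  sig = [2:1]
  P={3,7}:  v_{3} + v_{7} = v_{0}  →  sig = [2:1]
  P={3,8}:  v_{3} + v_{8} = v_{6}  →  sig = [2:1]
  P={5,7}:  v_{5} + v_{7} = v_{2}  →  sig = [2:1]
  P={0,1}:  v_{0} + v_{1} = v_{2} + v_{7}  →  sig = [2:1,1]
  P={0,5}:  v_{0} + v_{5} = v_{2} + v_{3}  →  sig = [2:1,1]
  P={0,8}:  v_{0} + v_{8} = v_{6} + v_{7}  →  sig = [2:1,1]
  P={2,4}:  v_{2} + v_{4} = v_{0} + v_{3}  →  sig = [2:1,1]
  P={4,8}:  v_{4} + v_{8} = 2·v_{6} + v_{7}  →  sig = [2:1,2]
  P={4,5}:  v_{4} + v_{5} = 2·v_{3}  →  sig = [2:2]

so the primitive-relation signature multiset is
    |P|=2: 15 collections, coeffs (), (), (1), (1), (1), (1), (1), (1), (1), (1,1), (1,1), (1,1), (1,1), (1,2), (2)


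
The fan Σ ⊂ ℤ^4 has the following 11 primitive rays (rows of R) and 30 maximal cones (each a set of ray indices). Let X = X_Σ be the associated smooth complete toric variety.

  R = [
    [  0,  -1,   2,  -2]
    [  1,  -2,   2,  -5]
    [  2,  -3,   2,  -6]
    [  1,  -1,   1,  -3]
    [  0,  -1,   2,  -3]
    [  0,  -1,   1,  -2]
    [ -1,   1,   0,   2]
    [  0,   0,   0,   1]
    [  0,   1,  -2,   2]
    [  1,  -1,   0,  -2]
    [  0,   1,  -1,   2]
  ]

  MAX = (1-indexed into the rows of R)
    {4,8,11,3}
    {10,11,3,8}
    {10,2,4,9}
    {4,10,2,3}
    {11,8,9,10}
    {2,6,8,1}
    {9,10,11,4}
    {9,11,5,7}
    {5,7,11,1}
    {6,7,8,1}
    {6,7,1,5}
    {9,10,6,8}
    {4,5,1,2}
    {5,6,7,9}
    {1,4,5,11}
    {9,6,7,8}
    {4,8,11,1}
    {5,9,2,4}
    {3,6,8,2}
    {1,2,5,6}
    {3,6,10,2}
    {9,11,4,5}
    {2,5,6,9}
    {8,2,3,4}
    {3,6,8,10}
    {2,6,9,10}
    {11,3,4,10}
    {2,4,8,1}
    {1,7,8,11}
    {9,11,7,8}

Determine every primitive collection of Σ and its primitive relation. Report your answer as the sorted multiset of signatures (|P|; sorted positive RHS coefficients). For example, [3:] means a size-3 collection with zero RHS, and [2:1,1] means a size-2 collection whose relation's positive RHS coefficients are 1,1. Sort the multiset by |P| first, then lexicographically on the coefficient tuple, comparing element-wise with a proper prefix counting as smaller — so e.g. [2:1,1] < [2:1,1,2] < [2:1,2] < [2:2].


The 18 primitive collections of Σ (r=11, n=4):

  P = {1,9}:  v_{1} + v_{9} = 0  →  sig = [2:]
  P = {6,11}:  v_{6} + v_{11} = 0  →  sig = [2:]
  P = {7,10}:  v_{7} + v_{10} = 0  →  sig = [2:]
  P = {2,7}:  v_{2} + v_{7} = v_{5}  →  sig = [2:1]
  P = {2,11}:  v_{2} + v_{11} = v_{4}  →  sig = [2:1]
  P = {4,6}:  v_{4} + v_{6} = v_{2}  →  sig = [2:1]
  P = {5,8}:  v_{5} + v_{8} = v_{1}  →  sig = [2:1]
  P = {5,10}:  v_{5} + v_{10} = v_{2}  →  sig = [2:1]
  P = {1,10}:  v_{1} + v_{10} = v_{2} + v_{8}  →  sig = [2:1,1]
  P = {3,7}:  v_{3} + v_{7} = v_{2} + v_{8}  →  sig = [2:1,1]
  P = {4,7}:  v_{4} + v_{7} = v_{5} + v_{11}  →  sig = [2:1,1]
  P = {3,5}:  v_{3} + v_{5} = 2·v_{2} + v_{8}  →  sig = [2:1,2]
  P = {3,9}:  v_{3} + v_{9} = 2·v_{10}  →  sig = [2:2]
  P = {1,3}:  v_{1} + v_{3} = 2·v_{2} + 2·v_{8}  →  sig = [2:2,2]
  P = {2,8,9}:  v_{2} + v_{8} + v_{9} = v_{10}  →  sig = [3:1]
  P = {2,8,10}:  v_{2} + v_{8} + v_{10} = v_{3}  →  sig = [3:1]
  P = {4,8,9}:  v_{4} + v_{8} + v_{9} = v_{10} + v_{11}  →  sig = [3:1,1]
  P = {4,8,10}:  v_{4} + v_{8} + v_{10} = v_{3} + v_{11}  →  sig = [3:1,1]

Signatures (|P|; sorted positive RHS coefficients), sorted:
[[2:], [2:], [2:], [2:1], [2:1], [2:1], [2:1], [2:1], [2:1,1], [2:1,1], [2:1,1], [2:1,2], [2:2], [2:2,2], [3:1], [3:1], [3:1,1], [3:1,1]]


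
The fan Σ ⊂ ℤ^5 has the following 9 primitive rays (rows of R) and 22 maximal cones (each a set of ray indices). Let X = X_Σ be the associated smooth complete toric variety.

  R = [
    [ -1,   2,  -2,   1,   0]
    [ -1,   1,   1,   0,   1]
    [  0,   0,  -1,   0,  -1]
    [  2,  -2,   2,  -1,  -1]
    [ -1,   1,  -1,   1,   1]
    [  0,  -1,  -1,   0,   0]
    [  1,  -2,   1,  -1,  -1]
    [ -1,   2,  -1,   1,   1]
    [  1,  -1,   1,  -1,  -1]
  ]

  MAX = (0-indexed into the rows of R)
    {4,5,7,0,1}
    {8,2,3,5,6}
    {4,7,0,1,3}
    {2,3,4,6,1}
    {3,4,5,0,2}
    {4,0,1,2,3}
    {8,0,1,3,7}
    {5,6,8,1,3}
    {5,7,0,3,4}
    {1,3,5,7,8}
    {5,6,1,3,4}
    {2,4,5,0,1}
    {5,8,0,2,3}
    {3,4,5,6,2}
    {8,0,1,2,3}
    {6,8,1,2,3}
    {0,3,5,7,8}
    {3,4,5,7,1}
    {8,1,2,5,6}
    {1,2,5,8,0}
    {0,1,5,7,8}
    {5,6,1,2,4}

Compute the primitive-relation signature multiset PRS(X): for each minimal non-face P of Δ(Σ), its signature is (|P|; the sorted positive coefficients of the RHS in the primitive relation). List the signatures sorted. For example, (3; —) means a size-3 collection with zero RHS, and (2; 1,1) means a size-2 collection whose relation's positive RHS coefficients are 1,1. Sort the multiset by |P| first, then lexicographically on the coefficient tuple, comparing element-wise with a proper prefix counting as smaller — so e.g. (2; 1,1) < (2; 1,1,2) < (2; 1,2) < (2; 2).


6 collections generate NE(X_Σ); each relation:

  P={4,8}:  v_{4} + v_{8} = 0 ; sig = (2; —)
  P={6,7}:  v_{6} + v_{7} = 0 ; sig = (2; —)
  P={0,6}:  v_{0} + v_{6} = v_{2} ; sig = (2; 1)
  P={2,7}:  v_{2} + v_{7} = v_{0} ; sig = (2; 1)
  P={0,1,3,5}:  v_{0} + v_{1} + v_{3} + v_{5} = 0 ; sig = (4; —)
  P={1,2,3,5}:  v_{1} + v_{2} + v_{3} + v_{5} = v_{6} ; sig = (4; 1)

Sorted signature multiset PRS(X):
    |P|=2: 4 collections, coeffs (), (), (1), (1)
    |P|=4: 2 collections, coeffs (), (1)


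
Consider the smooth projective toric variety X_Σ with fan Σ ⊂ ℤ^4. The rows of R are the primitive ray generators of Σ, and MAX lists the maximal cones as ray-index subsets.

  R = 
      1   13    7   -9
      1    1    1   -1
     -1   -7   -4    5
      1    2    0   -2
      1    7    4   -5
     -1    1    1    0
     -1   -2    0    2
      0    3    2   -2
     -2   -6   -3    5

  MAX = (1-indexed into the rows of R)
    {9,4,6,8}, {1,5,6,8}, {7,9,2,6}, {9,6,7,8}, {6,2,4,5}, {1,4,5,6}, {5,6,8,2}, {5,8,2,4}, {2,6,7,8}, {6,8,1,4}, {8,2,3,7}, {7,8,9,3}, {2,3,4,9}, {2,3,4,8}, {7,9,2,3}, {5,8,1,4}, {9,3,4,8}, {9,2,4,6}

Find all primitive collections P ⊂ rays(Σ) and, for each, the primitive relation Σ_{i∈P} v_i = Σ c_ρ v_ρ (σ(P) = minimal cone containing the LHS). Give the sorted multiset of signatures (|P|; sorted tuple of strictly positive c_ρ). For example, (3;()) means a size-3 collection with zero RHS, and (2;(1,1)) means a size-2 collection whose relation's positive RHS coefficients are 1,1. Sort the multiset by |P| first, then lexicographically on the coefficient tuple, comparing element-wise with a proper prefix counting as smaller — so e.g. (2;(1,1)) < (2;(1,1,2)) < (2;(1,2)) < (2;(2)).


Σ has 12 primitive collections:

  • {3,5}:  v_{3} + v_{5} = 0  ⟹  sig = (2;())
  • {4,7}:  v_{4} + v_{7} = 0  ⟹  sig = (2;())
  • {3,6}:  v_{3} + v_{6} = v_{9}  ⟹  sig = (2;(1))
  • {5,9}:  v_{5} + v_{9} = v_{6}  ⟹  sig = (2;(1))
  • {1,3}:  v_{1} + v_{3} = v_{4} + v_{6} + v_{8}  ⟹  sig = (2;(1,1,1))
  • {1,7}:  v_{1} + v_{7} = v_{5} + v_{6} + v_{8}  ⟹  sig = (2;(1,1,1))
  • {5,7}:  v_{5} + v_{7} = v_{2} + v_{6} + v_{8}  ⟹  sig = (2;(1,1,1))
  • {1,9}:  v_{1} + v_{9} = v_{4} + 2·v_{6} + v_{8}  ⟹  sig = (2;(1,1,2))
  • {1,2}:  v_{1} + v_{2} = 2·v_{5}  ⟹  sig = (2;(2))
  • {2,8,9}:  v_{2} + v_{8} + v_{9} = v_{7}  ⟹  sig = (3;(1))
  • {2,4,6,8}:  v_{2} + v_{4} + v_{6} + v_{8} = v_{5}  ⟹  sig = (4;(1))
  • {4,5,6,8}:  v_{4} + v_{5} + v_{6} + v_{8} = v_{1}  ⟹  sig = (4;(1))

Hence PRS(X_Σ) =
{ (2;()) ×2,  (2;(1)) ×2,  (2;(1,1,1)) ×3,  (2;(1,1,2)),  (2;(2)),  (3;(1)),  (4;(1)) ×2 }


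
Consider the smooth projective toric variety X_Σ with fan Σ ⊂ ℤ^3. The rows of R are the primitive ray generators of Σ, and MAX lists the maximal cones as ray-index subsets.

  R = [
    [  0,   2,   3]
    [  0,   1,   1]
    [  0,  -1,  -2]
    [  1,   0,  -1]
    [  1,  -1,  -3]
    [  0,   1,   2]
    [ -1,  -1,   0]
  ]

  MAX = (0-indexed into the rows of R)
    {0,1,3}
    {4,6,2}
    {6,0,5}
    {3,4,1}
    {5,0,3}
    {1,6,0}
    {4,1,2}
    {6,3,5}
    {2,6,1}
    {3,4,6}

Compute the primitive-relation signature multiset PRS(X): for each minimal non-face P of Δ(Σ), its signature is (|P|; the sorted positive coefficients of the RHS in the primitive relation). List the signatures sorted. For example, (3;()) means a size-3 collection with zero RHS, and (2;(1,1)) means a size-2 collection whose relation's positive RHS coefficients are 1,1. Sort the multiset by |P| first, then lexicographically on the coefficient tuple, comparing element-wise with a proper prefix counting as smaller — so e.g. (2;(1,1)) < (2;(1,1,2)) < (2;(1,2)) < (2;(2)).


Σ has 9 primitive collections:

  P={2,5}:  v_{2} + v_{5} = 0  so sig = (2;())
  P={0,2}:  v_{0} + v_{2} = v_{1}  so sig = (2;(1))
  P={1,5}:  v_{1} + v_{5} = v_{0}  so sig = (2;(1))
  P={2,3}:  v_{2} + v_{3} = v_{4}  so sig = (2;(1))
  P={4,5}:  v_{4} + v_{5} = v_{3}  so sig = (2;(1))
  P={0,4}:  v_{0} + v_{4} = v_{1} + v_{3}  so sig = (2;(1,1))
  P={1,3,6}:  v_{1} + v_{3} + v_{6} = 0  so sig = (3;())
  P={0,3,6}:  v_{0} + v_{3} + v_{6} = v_{5}  so sig = (3;(1))
  P={1,4,6}:  v_{1} + v_{4} + v_{6} = v_{2}  so sig = (3;(1))

so the primitive-relation signature multiset is
[(2;()), (2;(1)), (2;(1)), (2;(1)), (2;(1)), (2;(1,1)), (3;()), (3;(1)), (3;(1))]


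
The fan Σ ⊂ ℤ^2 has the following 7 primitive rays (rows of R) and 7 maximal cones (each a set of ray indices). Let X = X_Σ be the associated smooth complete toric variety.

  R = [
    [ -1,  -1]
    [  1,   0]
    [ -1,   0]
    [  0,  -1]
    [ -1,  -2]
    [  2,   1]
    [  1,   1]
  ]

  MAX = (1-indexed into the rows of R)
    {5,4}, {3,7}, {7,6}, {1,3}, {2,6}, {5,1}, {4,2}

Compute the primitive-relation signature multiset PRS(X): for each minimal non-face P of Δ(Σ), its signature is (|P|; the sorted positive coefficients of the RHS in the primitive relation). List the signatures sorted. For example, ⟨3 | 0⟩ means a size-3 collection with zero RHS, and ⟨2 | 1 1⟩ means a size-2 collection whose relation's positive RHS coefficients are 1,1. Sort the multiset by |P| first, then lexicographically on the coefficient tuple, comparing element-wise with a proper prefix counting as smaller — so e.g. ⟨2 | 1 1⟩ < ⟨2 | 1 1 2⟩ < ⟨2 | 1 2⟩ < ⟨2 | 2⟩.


Σ has 14 primitive collections:

  P = {1,7}:  v_{1} + v_{7} = 0  ⟹  sig = ⟨2 | 0⟩
  P = {2,3}:  v_{2} + v_{3} = 0  ⟹  sig = ⟨2 | 0⟩
  P = {1,2}:  v_{1} + v_{2} = v_{4}  ⟹  sig = ⟨2 | 1⟩
  P = {1,4}:  v_{1} + v_{4} = v_{5}  ⟹  sig = ⟨2 | 1⟩
  P = {1,6}:  v_{1} + v_{6} = v_{2}  ⟹  sig = ⟨2 | 1⟩
  P = {2,7}:  v_{2} + v_{7} = v_{6}  ⟹  sig = ⟨2 | 1⟩
  P = {3,4}:  v_{3} + v_{4} = v_{1}  ⟹  sig = ⟨2 | 1⟩
  P = {3,6}:  v_{3} + v_{6} = v_{7}  ⟹  sig = ⟨2 | 1⟩
  P = {4,7}:  v_{4} + v_{7} = v_{2}  ⟹  sig = ⟨2 | 1⟩
  P = {5,7}:  v_{5} + v_{7} = v_{4}  ⟹  sig = ⟨2 | 1⟩
  P = {5,6}:  v_{5} + v_{6} = v_{2} + v_{4}  ⟹  sig = ⟨2 | 1 1⟩
  P = {2,5}:  v_{2} + v_{5} = 2·v_{4}  ⟹  sig = ⟨2 | 2⟩
  P = {3,5}:  v_{3} + v_{5} = 2·v_{1}  ⟹  sig = ⟨2 | 2⟩
  P = {4,6}:  v_{4} + v_{6} = 2·v_{2}  ⟹  sig = ⟨2 | 2⟩

so the primitive-relation signature multiset is
    |P|=2: 14 collections, coeffs (), (), (1), (1), (1), (1), (1), (1), (1), (1), (1,1), (2), (2), (2)


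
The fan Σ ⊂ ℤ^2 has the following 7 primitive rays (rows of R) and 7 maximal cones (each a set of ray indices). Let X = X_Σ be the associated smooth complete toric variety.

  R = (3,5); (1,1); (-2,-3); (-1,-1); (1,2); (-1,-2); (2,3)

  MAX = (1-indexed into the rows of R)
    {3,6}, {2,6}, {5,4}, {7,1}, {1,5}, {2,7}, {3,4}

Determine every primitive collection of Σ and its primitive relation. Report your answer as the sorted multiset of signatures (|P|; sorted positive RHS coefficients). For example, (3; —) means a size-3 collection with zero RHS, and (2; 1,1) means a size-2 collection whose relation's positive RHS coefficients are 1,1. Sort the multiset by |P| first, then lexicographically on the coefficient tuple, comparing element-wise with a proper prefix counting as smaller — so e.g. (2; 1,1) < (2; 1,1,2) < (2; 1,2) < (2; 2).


14 minimal non-faces of Δ(Σ) (on 7 rays):

  P = {2,4}:  v_{2} + v_{4} = 0  so sig = (2; —)
  P = {3,7}:  v_{3} + v_{7} = 0  so sig = (2; —)
  P = {5,6}:  v_{5} + v_{6} = 0  so sig = (2; —)
  P = {1,3}:  v_{1} + v_{3} = v_{5}  so sig = (2; 1)
  P = {1,6}:  v_{1} + v_{6} = v_{7}  so sig = (2; 1)
  P = {2,3}:  v_{2} + v_{3} = v_{6}  so sig = (2; 1)
  P = {2,5}:  v_{2} + v_{5} = v_{7}  so sig = (2; 1)
  P = {3,5}:  v_{3} + v_{5} = v_{4}  so sig = (2; 1)
  P = {4,6}:  v_{4} + v_{6} = v_{3}  so sig = (2; 1)
  P = {4,7}:  v_{4} + v_{7} = v_{5}  so sig = (2; 1)
  P = {5,7}:  v_{5} + v_{7} = v_{1}  so sig = (2; 1)
  P = {6,7}:  v_{6} + v_{7} = v_{2}  so sig = (2; 1)
  P = {1,2}:  v_{1} + v_{2} = 2·v_{7}  so sig = (2; 2)
  P = {1,4}:  v_{1} + v_{4} = 2·v_{5}  so sig = (2; 2)

Signatures (|P|; sorted positive RHS coefficients), sorted:
    |P|=2: 14 collections, coeffs (), (), (), (1), (1), (1), (1), (1), (1), (1), (1), (1), (2), (2)


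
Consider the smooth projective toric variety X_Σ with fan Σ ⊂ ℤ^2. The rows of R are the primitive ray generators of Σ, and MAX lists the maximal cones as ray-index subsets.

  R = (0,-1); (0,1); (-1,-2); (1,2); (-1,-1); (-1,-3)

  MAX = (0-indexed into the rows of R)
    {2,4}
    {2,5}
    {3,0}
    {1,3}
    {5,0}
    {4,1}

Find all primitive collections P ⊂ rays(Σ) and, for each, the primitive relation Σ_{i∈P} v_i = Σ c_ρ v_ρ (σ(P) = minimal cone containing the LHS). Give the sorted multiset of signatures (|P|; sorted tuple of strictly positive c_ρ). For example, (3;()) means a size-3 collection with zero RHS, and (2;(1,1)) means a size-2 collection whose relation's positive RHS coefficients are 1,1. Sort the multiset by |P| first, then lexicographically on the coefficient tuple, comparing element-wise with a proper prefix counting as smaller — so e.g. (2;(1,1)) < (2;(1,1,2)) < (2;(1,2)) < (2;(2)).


|primitive collections| = 9. Relations:

  P = {0,1}:  v_{0} + v_{1} = 0  ⟹  sig = (2;())
  P = {2,3}:  v_{2} + v_{3} = 0  ⟹  sig = (2;())
  P = {0,2}:  v_{0} + v_{2} = v_{5}  ⟹  sig = (2;(1))
  P = {0,4}:  v_{0} + v_{4} = v_{2}  ⟹  sig = (2;(1))
  P = {1,2}:  v_{1} + v_{2} = v_{4}  ⟹  sig = (2;(1))
  P = {1,5}:  v_{1} + v_{5} = v_{2}  ⟹  sig = (2;(1))
  P = {3,4}:  v_{3} + v_{4} = v_{1}  ⟹  sig = (2;(1))
  P = {3,5}:  v_{3} + v_{5} = v_{0}  ⟹  sig = (2;(1))
  P = {4,5}:  v_{4} + v_{5} = 2·v_{2}  ⟹  sig = (2;(2))

Hence PRS(X_Σ) =
[(2;()), (2;()), (2;(1)), (2;(1)), (2;(1)), (2;(1)), (2;(1)), (2;(1)), (2;(2))]


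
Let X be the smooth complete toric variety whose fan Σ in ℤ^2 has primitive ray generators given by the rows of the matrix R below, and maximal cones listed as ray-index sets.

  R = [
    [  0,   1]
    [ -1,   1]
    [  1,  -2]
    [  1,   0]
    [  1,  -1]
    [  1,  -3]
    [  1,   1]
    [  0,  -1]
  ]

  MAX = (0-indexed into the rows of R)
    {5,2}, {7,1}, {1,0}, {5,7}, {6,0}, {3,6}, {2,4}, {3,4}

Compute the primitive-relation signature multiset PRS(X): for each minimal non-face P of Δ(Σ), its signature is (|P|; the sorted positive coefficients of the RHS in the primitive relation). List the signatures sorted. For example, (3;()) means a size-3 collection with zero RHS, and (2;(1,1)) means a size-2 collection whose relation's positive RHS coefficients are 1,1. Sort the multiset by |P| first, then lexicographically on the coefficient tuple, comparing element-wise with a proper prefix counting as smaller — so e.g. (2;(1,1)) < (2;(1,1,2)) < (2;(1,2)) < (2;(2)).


20 collections generate NE(X_Σ); each relation:

  {0,7}:  v_{0} + v_{7} = 0  ⟹  sig = (2;())
  {1,4}:  v_{1} + v_{4} = 0  ⟹  sig = (2;())
  {0,2}:  v_{0} + v_{2} = v_{4}  ⟹  sig = (2;(1))
  {0,3}:  v_{0} + v_{3} = v_{6}  ⟹  sig = (2;(1))
  {0,4}:  v_{0} + v_{4} = v_{3}  ⟹  sig = (2;(1))
  {0,5}:  v_{0} + v_{5} = v_{2}  ⟹  sig = (2;(1))
  {1,2}:  v_{1} + v_{2} = v_{7}  ⟹  sig = (2;(1))
  {1,3}:  v_{1} + v_{3} = v_{0}  ⟹  sig = (2;(1))
  {2,7}:  v_{2} + v_{7} = v_{5}  ⟹  sig = (2;(1))
  {3,7}:  v_{3} + v_{7} = v_{4}  ⟹  sig = (2;(1))
  {4,7}:  v_{4} + v_{7} = v_{2}  ⟹  sig = (2;(1))
  {6,7}:  v_{6} + v_{7} = v_{3}  ⟹  sig = (2;(1))
  {2,6}:  v_{2} + v_{6} = v_{3} + v_{4}  ⟹  sig = (2;(1,1))
  {3,5}:  v_{3} + v_{5} = v_{2} + v_{4}  ⟹  sig = (2;(1,1))
  {1,5}:  v_{1} + v_{5} = 2·v_{7}  ⟹  sig = (2;(2))
  {1,6}:  v_{1} + v_{6} = 2·v_{0}  ⟹  sig = (2;(2))
  {2,3}:  v_{2} + v_{3} = 2·v_{4}  ⟹  sig = (2;(2))
  {4,5}:  v_{4} + v_{5} = 2·v_{2}  ⟹  sig = (2;(2))
  {4,6}:  v_{4} + v_{6} = 2·v_{3}  ⟹  sig = (2;(2))
  {5,6}:  v_{5} + v_{6} = 2·v_{4}  ⟹  sig = (2;(2))

Hence PRS(X_Σ) =
[(2;()), (2;()), (2;(1)), (2;(1)), (2;(1)), (2;(1)), (2;(1)), (2;(1)), (2;(1)), (2;(1)), (2;(1)), (2;(1)), (2;(1,1)), (2;(1,1)), (2;(2)), (2;(2)), (2;(2)), (2;(2)), (2;(2)), (2;(2))]


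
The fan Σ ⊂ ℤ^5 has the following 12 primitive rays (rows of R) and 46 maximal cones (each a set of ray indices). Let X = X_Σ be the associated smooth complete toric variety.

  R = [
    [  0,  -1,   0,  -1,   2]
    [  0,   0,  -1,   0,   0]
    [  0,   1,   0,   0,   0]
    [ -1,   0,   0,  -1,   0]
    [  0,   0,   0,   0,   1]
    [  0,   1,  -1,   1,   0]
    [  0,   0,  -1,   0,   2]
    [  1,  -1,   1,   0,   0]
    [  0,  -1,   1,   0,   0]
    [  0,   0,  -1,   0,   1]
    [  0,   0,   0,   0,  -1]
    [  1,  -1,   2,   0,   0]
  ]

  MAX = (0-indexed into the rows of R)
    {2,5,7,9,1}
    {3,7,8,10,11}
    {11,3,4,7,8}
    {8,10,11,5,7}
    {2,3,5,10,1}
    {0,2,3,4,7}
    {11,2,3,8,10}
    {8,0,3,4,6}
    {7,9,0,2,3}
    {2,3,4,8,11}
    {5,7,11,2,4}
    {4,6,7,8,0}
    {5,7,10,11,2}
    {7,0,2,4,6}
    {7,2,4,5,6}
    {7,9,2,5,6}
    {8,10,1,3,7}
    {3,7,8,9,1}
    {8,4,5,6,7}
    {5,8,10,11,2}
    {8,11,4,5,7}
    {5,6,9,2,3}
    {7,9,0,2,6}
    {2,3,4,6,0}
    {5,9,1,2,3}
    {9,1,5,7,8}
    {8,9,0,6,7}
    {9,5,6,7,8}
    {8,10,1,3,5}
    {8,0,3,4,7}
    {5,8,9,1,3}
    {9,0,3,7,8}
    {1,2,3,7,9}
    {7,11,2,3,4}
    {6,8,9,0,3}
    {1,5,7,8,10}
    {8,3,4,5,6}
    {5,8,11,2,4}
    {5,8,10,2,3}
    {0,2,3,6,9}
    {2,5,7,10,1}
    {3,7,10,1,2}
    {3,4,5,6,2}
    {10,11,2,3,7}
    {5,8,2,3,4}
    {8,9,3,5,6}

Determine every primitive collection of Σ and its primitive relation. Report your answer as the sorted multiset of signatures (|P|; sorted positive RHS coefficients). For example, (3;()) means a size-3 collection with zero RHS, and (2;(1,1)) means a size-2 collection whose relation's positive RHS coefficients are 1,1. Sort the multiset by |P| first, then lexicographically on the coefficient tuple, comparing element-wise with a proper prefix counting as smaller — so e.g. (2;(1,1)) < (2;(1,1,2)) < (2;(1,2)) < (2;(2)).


Δ(Σ) — 12 vertices, 21 min non-faces:

  • {4,10}:  v_{4} + v_{10} = 0 — sig = (2;())
  • {0,5}:  v_{0} + v_{5} = v_{6} — sig = (2;(1))
  • {1,4}:  v_{1} + v_{4} = v_{9} — sig = (2;(1))
  • {1,11}:  v_{1} + v_{11} = v_{7} — sig = (2;(1))
  • {4,9}:  v_{4} + v_{9} = v_{6} — sig = (2;(1))
  • {6,10}:  v_{6} + v_{10} = v_{9} — sig = (2;(1))
  • {9,10}:  v_{9} + v_{10} = v_{1} — sig = (2;(1))
  • {9,11}:  v_{9} + v_{11} = v_{4} + v_{7} — sig = (2;(1,1))
  • {0,10}:  v_{0} + v_{10} = v_{3} + v_{7} + v_{9} — sig = (2;(1,1,1))
  • {0,1}:  v_{0} + v_{1} = v_{3} + v_{7} + 2·v_{9} — sig = (2;(1,1,2))
  • {6,11}:  v_{6} + v_{11} = 2·v_{4} + v_{7} — sig = (2;(1,2))
  • {0,11}:  v_{0} + v_{11} = v_{3} + 2·v_{4} + 2·v_{7} — sig = (2;(1,2,2))
  • {1,6}:  v_{1} + v_{6} = 2·v_{9} — sig = (2;(2))
  • {1,2,8}:  v_{1} + v_{2} + v_{8} = 0 — sig = (3;())
  • {3,5,7}:  v_{3} + v_{5} + v_{7} = 0 — sig = (3;())
  • {2,7,8}:  v_{2} + v_{7} + v_{8} = v_{11} — sig = (3;(1))
  • {2,8,9}:  v_{2} + v_{8} + v_{9} = v_{4} — sig = (3;(1))
  • {3,6,7}:  v_{3} + v_{6} + v_{7} = v_{0} — sig = (3;(1))
  • {3,5,11}:  v_{3} + v_{5} + v_{11} = v_{2} + v_{8} — sig = (3;(1,1))
  • {0,2,8}:  v_{0} + v_{2} + v_{8} = v_{3} + 2·v_{4} + v_{7} — sig = (3;(1,1,2))
  • {2,6,8}:  v_{2} + v_{6} + v_{8} = 2·v_{4} — sig = (3;(2))

Sorted signature multiset PRS(X):
[(2;()), (2;(1)), (2;(1)), (2;(1)), (2;(1)), (2;(1)), (2;(1)), (2;(1,1)), (2;(1,1,1)), (2;(1,1,2)), (2;(1,2)), (2;(1,2,2)), (2;(2)), (3;()), (3;()), (3;(1)), (3;(1)), (3;(1)), (3;(1,1)), (3;(1,1,2)), (3;(2))]
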